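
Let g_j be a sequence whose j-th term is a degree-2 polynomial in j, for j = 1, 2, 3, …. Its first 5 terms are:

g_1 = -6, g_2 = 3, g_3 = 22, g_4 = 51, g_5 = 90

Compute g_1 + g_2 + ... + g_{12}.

2722

1st diffs: 9, 19, 29, 39.
2nd diffs: 10, 10, 10 (constant).
So g_j = 5j^2 - 6j - 5.
Continuing: …, 139, 198, 267, 346, …, g_{12} = 643.
Summing j = 1..12 (12 terms) gives 2722.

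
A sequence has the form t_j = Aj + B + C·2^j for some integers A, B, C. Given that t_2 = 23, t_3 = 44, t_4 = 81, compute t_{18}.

At j = 2, 3, 4: 2A + B + 4C = 23; 3A + B + 8C = 44; 4A + B + 16C = 81.
Subtracting the first from the second: A + 4C = 21.
Subtracting the second from the third: A + 8C = 37.
Solving: C = 4, A = 5, then B = -3.
Therefore t_{18} = 90 + (-3) + 4·262144 = 1048663.

1048663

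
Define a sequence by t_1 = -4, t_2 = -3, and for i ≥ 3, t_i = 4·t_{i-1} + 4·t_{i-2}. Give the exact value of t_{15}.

-4178198528

Applying the relation repeatedly:
t_3 = -28; t_4 = -124; t_5 = -608; …; t_{12} = -37116928; t_{13} = -179216384; t_{14} = -865333248; t_{15} = -4178198528.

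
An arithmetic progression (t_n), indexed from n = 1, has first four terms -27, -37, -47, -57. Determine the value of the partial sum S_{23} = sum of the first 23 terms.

Common difference d = -10.
t_n = -27 + (n - 1)·(-10).
t_{23} = -247; S = 23·(-27 + (-247))/2 = -3151.

-3151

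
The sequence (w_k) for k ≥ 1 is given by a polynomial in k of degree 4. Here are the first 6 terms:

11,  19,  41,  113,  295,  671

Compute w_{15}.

38525

1st diffs: 8, 22, 72, 182, 376.
2nd diffs: 14, 50, 110, 194.
3rd diffs: 36, 60, 84.
4th diffs: 24, 24 (constant).
Newton forward-difference form: w_k = 11 + 8·C(k-1,1) + 14·C(k-1,2) + 36·C(k-1,3) + 24·C(k-1,4).
At k = 15: k-1 = 14, so w_{15} = 11 + 112 + 1274 + 13104 + 24024 = 38525.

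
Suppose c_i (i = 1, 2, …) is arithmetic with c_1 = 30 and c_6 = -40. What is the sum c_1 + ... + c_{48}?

Common difference d = (-40 - 30) / (6 - 1) = -14.
c_i = 30 + (i - 1)·(-14).
c_{48} = -628; S = 48·(30 + (-628))/2 = -14352.

-14352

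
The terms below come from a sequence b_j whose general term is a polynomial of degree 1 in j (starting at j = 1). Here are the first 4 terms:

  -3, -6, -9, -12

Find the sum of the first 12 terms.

1st diffs: -3, -3, -3 (constant).
So b_j = -3j.
Continuing: …, -15, -18, -21, -24, …, b_{12} = -36.
Summing j = 1..12 (12 terms) gives -234.

-234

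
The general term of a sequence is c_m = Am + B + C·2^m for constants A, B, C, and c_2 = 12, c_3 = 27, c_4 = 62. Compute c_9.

The three given values yield: 2A + B + 4C = 12; 3A + B + 8C = 27; 4A + B + 16C = 62.
Subtracting the first from the second: A + 4C = 15.
Subtracting the second from the third: A + 8C = 35.
Solving: C = 5, A = -5, then B = 2.
So c_m = -5·m + 2 + 5·2^m; at m=9 this is 2517.

2517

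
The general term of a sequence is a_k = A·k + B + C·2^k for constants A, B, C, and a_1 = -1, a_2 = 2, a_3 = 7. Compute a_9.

517

At k = 1, 2, 3: A + B + 2C = -1; 2A + B + 4C = 2; 3A + B + 8C = 7.
Subtracting the first from the second: A + 2C = 3.
Subtracting the second from the third: A + 4C = 5.
Solving: C = 1, A = 1, then B = -4.
Hence a_9 = 1·9 + (-4) + 1·512 = 517.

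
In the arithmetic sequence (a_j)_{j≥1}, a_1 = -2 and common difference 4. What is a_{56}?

218

a_j = -2 + (j - 1)·4.
a_{56} = -2 + 55·4 = 218.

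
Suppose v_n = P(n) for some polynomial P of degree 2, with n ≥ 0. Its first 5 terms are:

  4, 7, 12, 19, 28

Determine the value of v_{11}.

1st diffs: 3, 5, 7, 9.
2nd diffs: 2, 2, 2 (constant).
Newton forward-difference form: v_n = 4 + 3·C(n,1) + 2·C(n,2).
At n = 11: n = 11, so v_{11} = 4 + 33 + 110 = 147.

147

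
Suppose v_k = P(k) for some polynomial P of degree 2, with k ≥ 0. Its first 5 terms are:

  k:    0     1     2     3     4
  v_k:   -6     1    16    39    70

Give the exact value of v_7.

1st diffs: 7, 15, 23, 31.
2nd diffs: 8, 8, 8 (constant).
Newton forward-difference form: v_k = -6 + 7·C(k,1) + 8·C(k,2).
At k = 7: k = 7, so v_7 = -6 + 49 + 168 = 211.

211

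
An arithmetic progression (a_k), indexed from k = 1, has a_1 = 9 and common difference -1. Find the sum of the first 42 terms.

-483

a_k = 9 + (k - 1)·(-1).
a_{42} = -32; S = 42·(9 + (-32))/2 = -483.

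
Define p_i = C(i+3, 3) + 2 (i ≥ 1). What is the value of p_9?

C(12, 3) = 220, so p_9 = 222.

222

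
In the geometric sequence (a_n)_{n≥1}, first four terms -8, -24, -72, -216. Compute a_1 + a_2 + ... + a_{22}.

-125524238432

Common ratio r = 3.
a_n = (-8)·3^(n-1).
S = (-8)·(3^22 - 1)/(3 - 1) = (-8)·(31381059609 - 1)/(2) = -125524238432.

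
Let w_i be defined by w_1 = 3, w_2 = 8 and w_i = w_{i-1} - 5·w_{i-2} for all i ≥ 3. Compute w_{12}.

3583

w_3 = -7;  w_4 = -47;  w_5 = -12;  w_6 = 223;  w_7 = 283;  w_8 = -832;  w_9 = -2247;  w_{10} = 1913;  w_{11} = 13148;  w_{12} = 3583.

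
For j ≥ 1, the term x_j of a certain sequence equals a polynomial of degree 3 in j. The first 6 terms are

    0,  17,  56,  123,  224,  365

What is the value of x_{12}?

1st diffs: 17, 39, 67, 101, 141.
2nd diffs: 22, 28, 34, 40.
3rd diffs: 6, 6, 6 (constant).
So x_j = j^3 + 5j^2 - 5j - 1.
Evaluating at j = 12 gives x_{12} = 2387.

2387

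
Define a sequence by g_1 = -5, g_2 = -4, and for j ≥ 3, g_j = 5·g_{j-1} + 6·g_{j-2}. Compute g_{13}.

-2798720150

Applying the relation repeatedly:
g_3 = -50; g_4 = -274; g_5 = -1670; …; g_{10} = -12957034; g_{11} = -77742230; g_{12} = -466453354; g_{13} = -2798720150.
(Characteristic roots are 6 and -1.)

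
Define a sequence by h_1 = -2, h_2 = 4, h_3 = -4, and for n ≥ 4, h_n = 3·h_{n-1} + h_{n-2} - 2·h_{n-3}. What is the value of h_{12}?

Applying the relation repeatedly:
h_4 = -4;  h_5 = -24;  h_6 = -68;  h_7 = -220;  h_8 = -680;  h_9 = -2124;  h_{10} = -6612;  h_{11} = -20600;  h_{12} = -64164.

-64164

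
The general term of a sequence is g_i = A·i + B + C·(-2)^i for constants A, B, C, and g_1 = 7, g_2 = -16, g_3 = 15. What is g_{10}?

-3116

At i = 1, 2, 3: A + B - 2C = 7; 2A + B + 4C = -16; 3A + B - 8C = 15.
Subtracting the first from the second: A + 6C = -23.
Subtracting the second from the third: A - 12C = 31.
Solving: C = -3, A = -5, then B = 6.
Hence g_{10} = -5·10 + 6 + (-3)·1024 = -3116.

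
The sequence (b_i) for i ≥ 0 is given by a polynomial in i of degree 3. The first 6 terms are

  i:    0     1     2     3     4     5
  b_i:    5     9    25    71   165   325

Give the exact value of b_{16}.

1st diffs: 4, 16, 46, 94, 160.
2nd diffs: 12, 30, 48, 66.
3rd diffs: 18, 18, 18 (constant).
Newton forward-difference form: b_i = 5 + 4·C(i,1) + 12·C(i,2) + 18·C(i,3).
At i = 16: i = 16, so b_{16} = 5 + 64 + 1440 + 10080 = 11589.

11589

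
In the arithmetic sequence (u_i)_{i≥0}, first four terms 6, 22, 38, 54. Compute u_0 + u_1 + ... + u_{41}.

14028

Common difference d = 16.
u_i = 6 + (i - 0)·16.
u_{41} = 662; S = 42·(6 + 662)/2 = 14028.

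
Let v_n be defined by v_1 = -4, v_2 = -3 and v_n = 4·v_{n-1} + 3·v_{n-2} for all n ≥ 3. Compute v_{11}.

-4941384

Applying the relation repeatedly:
v_3 = -24;  v_4 = -105;  v_5 = -492;  v_6 = -2283;  v_7 = -10608;  v_8 = -49281;  v_9 = -228948;  v_{10} = -1063635;  v_{11} = -4941384.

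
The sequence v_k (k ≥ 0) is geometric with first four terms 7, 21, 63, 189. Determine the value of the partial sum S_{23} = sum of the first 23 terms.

Common ratio r = 3.
v_k = 7·3^(k-0).
S = 7·(3^23 - 1)/(3 - 1) = 7·(94143178827 - 1)/(2) = 329501125891.

329501125891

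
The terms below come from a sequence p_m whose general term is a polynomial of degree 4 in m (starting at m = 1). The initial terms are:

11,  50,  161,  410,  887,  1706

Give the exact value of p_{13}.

1st diffs: 39, 111, 249, 477, 819.
2nd diffs: 72, 138, 228, 342.
3rd diffs: 66, 90, 114.
4th diffs: 24, 24 (constant).
Newton forward-difference form: p_m = 11 + 39·C(m-1,1) + 72·C(m-1,2) + 66·C(m-1,3) + 24·C(m-1,4).
At m = 13: m-1 = 12, so p_{13} = 11 + 468 + 4752 + 14520 + 11880 = 31631.

31631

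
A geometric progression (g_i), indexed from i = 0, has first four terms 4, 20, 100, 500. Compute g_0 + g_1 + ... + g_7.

390624

Common ratio r = 5.
g_i = 4·5^(i-0).
S = 4·(5^8 - 1)/(5 - 1) = 4·(390625 - 1)/(4) = 390624.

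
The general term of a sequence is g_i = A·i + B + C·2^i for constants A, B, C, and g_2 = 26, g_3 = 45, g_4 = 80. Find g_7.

537

Write the equations: 2A + B + 4C = 26; 3A + B + 8C = 45; 4A + B + 16C = 80.
Subtracting the first from the second: A + 4C = 19.
Subtracting the second from the third: A + 8C = 35.
Solving: C = 4, A = 3, then B = 4.
Therefore g_7 = 21 + 4 + 4·128 = 537.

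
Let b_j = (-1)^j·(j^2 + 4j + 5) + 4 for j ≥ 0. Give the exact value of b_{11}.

-166

(-1)^11 = -1; j^2 + 4j + 5 at j=11 is 170; so b_{11} = -166.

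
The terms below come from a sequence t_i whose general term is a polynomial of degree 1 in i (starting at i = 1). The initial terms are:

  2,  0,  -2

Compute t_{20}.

1st diffs: -2, -2 (constant).
So t_i = -2i + 4.
Evaluating at i = 20 gives t_{20} = -36.

-36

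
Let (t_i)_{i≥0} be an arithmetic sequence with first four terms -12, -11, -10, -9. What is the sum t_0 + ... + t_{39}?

300

Common difference d = 1.
t_i = -12 + (i - 0)·1.
t_{39} = 27; S = 40·(-12 + 27)/2 = 300.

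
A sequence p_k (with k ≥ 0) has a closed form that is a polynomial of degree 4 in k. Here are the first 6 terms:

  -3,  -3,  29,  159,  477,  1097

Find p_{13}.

1st diffs: 0, 32, 130, 318, 620.
2nd diffs: 32, 98, 188, 302.
3rd diffs: 66, 90, 114.
4th diffs: 24, 24 (constant).
Newton forward-difference form: p_k = -3 + 32·C(k,2) + 66·C(k,3) + 24·C(k,4).
At k = 13: k = 13, so p_{13} = -3 + 2496 + 18876 + 17160 = 38529.

38529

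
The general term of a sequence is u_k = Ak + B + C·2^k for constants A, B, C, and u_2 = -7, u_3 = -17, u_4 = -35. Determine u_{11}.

-4113

Plug in k = 2, 3, 4: 2A + B + 4C = -7; 3A + B + 8C = -17; 4A + B + 16C = -35.
Subtracting the first from the second: A + 4C = -10.
Subtracting the second from the third: A + 8C = -18.
Solving: C = -2, A = -2, then B = 5.
Hence u_{11} = -2·11 + 5 + (-2)·2048 = -4113.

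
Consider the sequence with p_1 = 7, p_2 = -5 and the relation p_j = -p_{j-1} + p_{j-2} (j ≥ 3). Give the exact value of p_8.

Applying the relation repeatedly:
p_3 = 12; p_4 = -17; p_5 = 29; p_6 = -46; p_7 = 75; p_8 = -121.

-121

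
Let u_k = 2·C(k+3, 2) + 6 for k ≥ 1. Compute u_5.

C(8, 2) = 28, so u_5 = 62.

62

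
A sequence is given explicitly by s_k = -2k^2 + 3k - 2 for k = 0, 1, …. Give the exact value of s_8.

s_8 = -2·8^2 + 3·8 - 2 = -106.

-106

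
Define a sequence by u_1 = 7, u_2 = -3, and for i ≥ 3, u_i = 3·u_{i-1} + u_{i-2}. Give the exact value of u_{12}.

-124584

Step forward from the initial values:
u_3 = -2;  u_4 = -9;  u_5 = -29;  u_6 = -96;  u_7 = -317;  u_8 = -1047;  u_9 = -3458;  u_{10} = -11421;  u_{11} = -37721;  u_{12} = -124584.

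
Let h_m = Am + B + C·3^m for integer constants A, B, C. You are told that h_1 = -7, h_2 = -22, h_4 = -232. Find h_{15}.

-43046677

The three given values yield: A + B + 3C = -7; 2A + B + 9C = -22; 4A + B + 81C = -232.
Subtracting the first from the second: A + 6C = -15.
Subtracting the second from the third: 2A + 72C = -210.
Solving: C = -3, A = 3, then B = -1.
So h_m = 3·m + (-1) + (-3)·3^m; at m=15 this is -43046677.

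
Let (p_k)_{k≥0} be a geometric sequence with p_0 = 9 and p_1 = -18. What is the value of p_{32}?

38654705664

Common ratio r = -2.
p_k = 9·(-2)^(k-0).
p_{32} = 9·(-2)^32 = 38654705664.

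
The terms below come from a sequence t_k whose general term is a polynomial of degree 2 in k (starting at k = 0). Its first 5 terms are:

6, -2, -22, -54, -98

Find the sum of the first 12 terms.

-3096

1st diffs: -8, -20, -32, -44.
2nd diffs: -12, -12, -12 (constant).
So t_k = -6k^2 - 2k + 6.
Continuing: …, -154, -222, -302, -394, …, t_{11} = -742.
Summing k = 0..11 (12 terms) gives -3096.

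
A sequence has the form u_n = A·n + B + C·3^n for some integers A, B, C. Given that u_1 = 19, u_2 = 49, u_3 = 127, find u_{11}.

708655

The three given values yield: A + B + 3C = 19; 2A + B + 9C = 49; 3A + B + 27C = 127.
Subtracting the first from the second: A + 6C = 30.
Subtracting the second from the third: A + 18C = 78.
Solving: C = 4, A = 6, then B = 1.
Therefore u_{11} = 66 + 1 + 4·177147 = 708655.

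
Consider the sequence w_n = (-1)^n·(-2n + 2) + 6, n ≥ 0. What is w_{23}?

(-1)^23 = -1; -2n + 2 at n=23 is -44; so w_{23} = 50.

50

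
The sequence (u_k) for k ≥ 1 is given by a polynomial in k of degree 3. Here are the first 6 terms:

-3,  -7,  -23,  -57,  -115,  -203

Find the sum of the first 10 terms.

-2910

1st diffs: -4, -16, -34, -58, -88.
2nd diffs: -12, -18, -24, -30.
3rd diffs: -6, -6, -6 (constant).
Newton forward-difference form: u_k = -3 + (-4)·C(k-1,1) + (-12)·C(k-1,2) + (-6)·C(k-1,3).
Continuing: -327, -493, -707, -975.
Summing k = 1..10 (10 terms) gives -2910.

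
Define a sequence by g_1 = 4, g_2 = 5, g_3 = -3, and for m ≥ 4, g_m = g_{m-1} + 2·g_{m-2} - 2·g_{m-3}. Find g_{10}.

-85

Step forward from the initial values:
g_4 = -1  g_5 = -17  g_6 = -13  g_7 = -45  g_8 = -37  g_9 = -101  g_{10} = -85.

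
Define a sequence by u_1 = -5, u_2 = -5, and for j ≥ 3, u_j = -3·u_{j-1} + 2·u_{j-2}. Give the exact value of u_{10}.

Iterate the recurrence:
u_3 = 5, u_4 = -25, u_5 = 85, u_6 = -305, u_7 = 1085, u_8 = -3865, u_9 = 13765, u_{10} = -49025.

-49025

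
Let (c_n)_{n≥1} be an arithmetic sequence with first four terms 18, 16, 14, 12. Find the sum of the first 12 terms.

Common difference d = -2.
c_n = 18 + (n - 1)·(-2).
c_{12} = -4; S = 12·(18 + (-4))/2 = 84.

84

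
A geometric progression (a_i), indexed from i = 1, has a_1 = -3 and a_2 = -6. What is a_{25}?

Common ratio r = 2.
a_i = (-3)·2^(i-1).
a_{25} = (-3)·2^24 = -50331648.

-50331648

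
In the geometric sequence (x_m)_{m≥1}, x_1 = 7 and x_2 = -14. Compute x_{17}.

458752

Common ratio r = -2.
x_m = 7·(-2)^(m-1).
x_{17} = 7·(-2)^16 = 458752.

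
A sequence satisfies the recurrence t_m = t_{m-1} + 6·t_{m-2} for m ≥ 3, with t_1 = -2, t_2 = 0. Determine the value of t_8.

-1596

Iterate the recurrence:
t_3 = -12, t_4 = -12, t_5 = -84, t_6 = -156, t_7 = -660, t_8 = -1596.
(Characteristic roots are 3 and -2.)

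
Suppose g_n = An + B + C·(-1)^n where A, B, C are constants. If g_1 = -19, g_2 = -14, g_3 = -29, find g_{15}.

Plug in n = 1, 2, 3: A + B - C = -19; 2A + B + C = -14; 3A + B - C = -29.
Subtracting the first from the second: A + 2C = 5.
Subtracting the second from the third: A - 2C = -15.
Solving: C = 5, A = -5, then B = -9.
Hence g_{15} = -5·15 + (-9) + 5·(-1) = -89.

-89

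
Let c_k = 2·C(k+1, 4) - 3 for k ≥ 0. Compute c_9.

417

C(10, 4) = 210, so c_9 = 417.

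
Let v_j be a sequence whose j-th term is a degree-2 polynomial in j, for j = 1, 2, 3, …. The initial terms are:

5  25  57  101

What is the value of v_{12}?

885

1st diffs: 20, 32, 44.
2nd diffs: 12, 12 (constant).
So v_j = 6j^2 + 2j - 3.
Evaluating at j = 12 gives v_{12} = 885.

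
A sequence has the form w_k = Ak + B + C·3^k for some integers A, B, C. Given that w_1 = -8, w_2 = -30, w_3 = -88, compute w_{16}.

-129140222

Write the equations: A + B + 3C = -8; 2A + B + 9C = -30; 3A + B + 27C = -88.
Subtracting the first from the second: A + 6C = -22.
Subtracting the second from the third: A + 18C = -58.
Solving: C = -3, A = -4, then B = 5.
Therefore w_{16} = -64 + 5 + (-3)·43046721 = -129140222.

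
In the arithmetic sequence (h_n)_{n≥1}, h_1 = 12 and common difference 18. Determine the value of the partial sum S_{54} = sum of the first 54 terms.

h_n = 12 + (n - 1)·18.
h_{54} = 966; S = 54·(12 + 966)/2 = 26406.

26406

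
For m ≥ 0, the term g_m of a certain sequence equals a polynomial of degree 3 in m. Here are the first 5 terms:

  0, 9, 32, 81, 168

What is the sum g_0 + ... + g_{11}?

1st diffs: 9, 23, 49, 87.
2nd diffs: 14, 26, 38.
3rd diffs: 12, 12 (constant).
Newton forward-difference form: g_m = 9·C(m,1) + 14·C(m,2) + 12·C(m,3).
Continuing: …, 305, 504, 777, 1136, …, g_{11} = 2849.
Summing m = 0..11 (12 terms) gives 9614.

9614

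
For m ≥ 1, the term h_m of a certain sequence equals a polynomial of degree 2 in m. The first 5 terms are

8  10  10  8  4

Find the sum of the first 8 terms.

1st diffs: 2, 0, -2, -4.
2nd diffs: -2, -2, -2 (constant).
Newton forward-difference form: h_m = 8 + 2·C(m-1,1) + (-2)·C(m-1,2).
Continuing: -2, -10, -20.
Summing m = 1..8 (8 terms) gives 8.

8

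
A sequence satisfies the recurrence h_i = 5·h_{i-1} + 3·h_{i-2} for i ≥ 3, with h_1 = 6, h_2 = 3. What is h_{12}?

155402679

Applying the relation repeatedly:
h_3 = 33;  h_4 = 174;  h_5 = 969;  h_6 = 5367;  h_7 = 29742;  h_8 = 164811;  h_9 = 913281;  h_{10} = 5060838;  h_{11} = 28044033;  h_{12} = 155402679.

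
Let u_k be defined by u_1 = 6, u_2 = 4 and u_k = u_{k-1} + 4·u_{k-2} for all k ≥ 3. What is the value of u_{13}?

Applying the relation repeatedly:
u_3 = 28;  u_4 = 44;  u_5 = 156;  …;  u_{10} = 15244;  u_{11} = 39676;  u_{12} = 100652;  u_{13} = 259356.

259356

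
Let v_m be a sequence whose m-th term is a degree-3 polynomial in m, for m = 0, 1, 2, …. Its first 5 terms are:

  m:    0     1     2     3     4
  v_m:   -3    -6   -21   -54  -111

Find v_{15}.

-4038

1st diffs: -3, -15, -33, -57.
2nd diffs: -12, -18, -24.
3rd diffs: -6, -6 (constant).
So v_m = -m^3 - 3m^2 + m - 3.
Evaluating at m = 15 gives v_{15} = -4038.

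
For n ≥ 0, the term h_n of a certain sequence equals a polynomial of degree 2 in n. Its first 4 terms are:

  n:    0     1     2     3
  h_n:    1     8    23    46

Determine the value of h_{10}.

431

1st diffs: 7, 15, 23.
2nd diffs: 8, 8 (constant).
So h_n = 4n^2 + 3n + 1.
Evaluating at n = 10 gives h_{10} = 431.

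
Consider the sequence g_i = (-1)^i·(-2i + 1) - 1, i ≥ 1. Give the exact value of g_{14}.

(-1)^14 = 1; -2i + 1 at i=14 is -27; so g_{14} = -28.

-28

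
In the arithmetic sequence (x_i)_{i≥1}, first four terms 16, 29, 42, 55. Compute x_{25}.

Common difference d = 13.
x_i = 16 + (i - 1)·13.
x_{25} = 16 + 24·13 = 328.

328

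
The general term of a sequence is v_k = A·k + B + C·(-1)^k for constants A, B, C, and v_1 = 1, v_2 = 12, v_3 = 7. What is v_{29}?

Plug in k = 1, 2, 3: A + B - C = 1; 2A + B + C = 12; 3A + B - C = 7.
Subtracting the first from the second: A + 2C = 11.
Subtracting the second from the third: A - 2C = -5.
Solving: C = 4, A = 3, then B = 2.
Therefore v_{29} = 87 + 2 + 4·(-1) = 85.

85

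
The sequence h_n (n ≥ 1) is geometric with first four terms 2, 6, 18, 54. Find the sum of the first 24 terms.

282429536480

Common ratio r = 3.
h_n = 2·3^(n-1).
S = 2·(3^24 - 1)/(3 - 1) = 2·(282429536481 - 1)/(2) = 282429536480.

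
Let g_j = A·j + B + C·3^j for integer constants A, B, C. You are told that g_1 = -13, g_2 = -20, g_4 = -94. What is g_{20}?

At j = 1, 2, 4: A + B + 3C = -13; 2A + B + 9C = -20; 4A + B + 81C = -94.
Subtracting the first from the second: A + 6C = -7.
Subtracting the second from the third: 2A + 72C = -74.
Solving: C = -1, A = -1, then B = -9.
Hence g_{20} = -1·20 + (-9) + (-1)·3486784401 = -3486784430.

-3486784430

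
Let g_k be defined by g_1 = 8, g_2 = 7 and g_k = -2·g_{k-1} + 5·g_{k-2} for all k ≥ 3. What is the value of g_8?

Applying the relation repeatedly:
g_3 = 26  g_4 = -17  g_5 = 164  g_6 = -413  g_7 = 1646  g_8 = -5357.

-5357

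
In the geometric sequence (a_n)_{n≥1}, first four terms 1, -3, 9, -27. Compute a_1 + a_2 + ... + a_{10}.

Common ratio r = -3.
a_n = 1·(-3)^(n-1).
S = 1·((-3)^10 - 1)/(-3 - 1) = 1·(59049 - 1)/(-4) = -14762.

-14762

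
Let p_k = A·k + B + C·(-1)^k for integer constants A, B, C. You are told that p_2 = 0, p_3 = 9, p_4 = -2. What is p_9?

3

Write the equations: 2A + B + C = 0; 3A + B - C = 9; 4A + B + C = -2.
Subtracting the first from the second: A - 2C = 9.
Subtracting the second from the third: A + 2C = -11.
Solving: C = -5, A = -1, then B = 7.
So p_k = -1·k + 7 + (-5)·(-1)^k; at k=9 this is 3.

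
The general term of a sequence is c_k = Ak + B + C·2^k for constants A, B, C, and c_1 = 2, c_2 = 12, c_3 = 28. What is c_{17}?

At k = 1, 2, 3: A + B + 2C = 2; 2A + B + 4C = 12; 3A + B + 8C = 28.
Subtracting the first from the second: A + 2C = 10.
Subtracting the second from the third: A + 4C = 16.
Solving: C = 3, A = 4, then B = -8.
So c_k = 4·k + (-8) + 3·2^k; at k=17 this is 393276.

393276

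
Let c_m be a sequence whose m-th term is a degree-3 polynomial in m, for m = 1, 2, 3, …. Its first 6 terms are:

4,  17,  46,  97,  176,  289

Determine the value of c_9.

1st diffs: 13, 29, 51, 79, 113.
2nd diffs: 16, 22, 28, 34.
3rd diffs: 6, 6, 6 (constant).
Newton forward-difference form: c_m = 4 + 13·C(m-1,1) + 16·C(m-1,2) + 6·C(m-1,3).
At m = 9: m-1 = 8, so c_9 = 4 + 104 + 448 + 336 = 892.

892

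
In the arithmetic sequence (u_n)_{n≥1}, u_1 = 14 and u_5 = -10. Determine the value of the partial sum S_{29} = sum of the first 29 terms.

-2030

Common difference d = (-10 - 14) / (5 - 1) = -6.
u_n = 14 + (n - 1)·(-6).
u_{29} = -154; S = 29·(14 + (-154))/2 = -2030.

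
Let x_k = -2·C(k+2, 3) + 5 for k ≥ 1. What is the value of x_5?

-65

C(7, 3) = 35, so x_5 = -65.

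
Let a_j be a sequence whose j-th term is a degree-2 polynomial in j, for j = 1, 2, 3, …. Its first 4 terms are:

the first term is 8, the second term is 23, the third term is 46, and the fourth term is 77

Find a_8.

1st diffs: 15, 23, 31.
2nd diffs: 8, 8 (constant).
Newton forward-difference form: a_j = 8 + 15·C(j-1,1) + 8·C(j-1,2).
At j = 8: j-1 = 7, so a_8 = 8 + 105 + 168 = 281.

281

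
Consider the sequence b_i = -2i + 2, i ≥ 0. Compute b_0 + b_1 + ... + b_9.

-70

Over i = 0..9: Σi = 45.
Total = (-2)·45 + (2)·10 = -70.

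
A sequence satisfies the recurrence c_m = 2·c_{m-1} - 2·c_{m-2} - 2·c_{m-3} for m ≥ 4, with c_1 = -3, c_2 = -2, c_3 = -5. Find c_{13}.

2448

c_4 = 0;  c_5 = 14;  c_6 = 38;  c_7 = 48;  c_8 = -8;  c_9 = -188;  c_{10} = -456;  c_{11} = -520;  c_{12} = 248;  c_{13} = 2448.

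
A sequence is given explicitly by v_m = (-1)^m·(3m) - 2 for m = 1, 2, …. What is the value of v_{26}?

(-1)^26 = 1; 3m at m=26 is 78; so v_{26} = 76.

76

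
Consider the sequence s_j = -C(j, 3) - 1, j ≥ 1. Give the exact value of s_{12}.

C(12, 3) = 220, so s_{12} = -221.

-221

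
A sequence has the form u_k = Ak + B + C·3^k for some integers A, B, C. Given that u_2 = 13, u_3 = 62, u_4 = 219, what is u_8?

19639

The three given values yield: 2A + B + 9C = 13; 3A + B + 27C = 62; 4A + B + 81C = 219.
Subtracting the first from the second: A + 18C = 49.
Subtracting the second from the third: A + 54C = 157.
Solving: C = 3, A = -5, then B = -4.
Therefore u_8 = -40 + (-4) + 3·6561 = 19639.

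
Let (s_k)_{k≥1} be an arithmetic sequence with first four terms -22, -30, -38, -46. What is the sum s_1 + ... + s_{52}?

-11752

Common difference d = -8.
s_k = -22 + (k - 1)·(-8).
s_{52} = -430; S = 52·(-22 + (-430))/2 = -11752.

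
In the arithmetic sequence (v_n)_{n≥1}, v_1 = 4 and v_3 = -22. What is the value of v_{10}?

-113

Common difference d = (-22 - 4) / (3 - 1) = -13.
v_n = 4 + (n - 1)·(-13).
v_{10} = 4 + 9·(-13) = -113.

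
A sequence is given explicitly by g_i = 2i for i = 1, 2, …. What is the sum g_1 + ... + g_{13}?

182

Over i = 1..13: Σi = 91.
Total = (2)·91 = 182.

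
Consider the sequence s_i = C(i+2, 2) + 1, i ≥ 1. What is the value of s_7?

37

C(9, 2) = 36, so s_7 = 37.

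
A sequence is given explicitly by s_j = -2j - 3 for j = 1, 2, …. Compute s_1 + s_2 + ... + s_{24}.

Over j = 1..24: Σj = 300.
Total = (-2)·300 + (-3)·24 = -672.

-672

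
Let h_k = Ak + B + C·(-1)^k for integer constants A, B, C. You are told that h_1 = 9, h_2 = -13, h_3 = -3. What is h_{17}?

-87

At k = 1, 2, 3: A + B - C = 9; 2A + B + C = -13; 3A + B - C = -3.
Subtracting the first from the second: A + 2C = -22.
Subtracting the second from the third: A - 2C = 10.
Solving: C = -8, A = -6, then B = 7.
Therefore h_{17} = -102 + 7 + (-8)·(-1) = -87.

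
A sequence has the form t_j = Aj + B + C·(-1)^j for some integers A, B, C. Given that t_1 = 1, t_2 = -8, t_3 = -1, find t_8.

Write the equations: A + B - C = 1; 2A + B + C = -8; 3A + B - C = -1.
Subtracting the first from the second: A + 2C = -9.
Subtracting the second from the third: A - 2C = 7.
Solving: C = -4, A = -1, then B = -2.
So t_j = -1·j + (-2) + (-4)·(-1)^j; at j=8 this is -14.

-14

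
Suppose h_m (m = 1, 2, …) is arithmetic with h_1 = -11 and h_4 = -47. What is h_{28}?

Common difference d = (-47 - (-11)) / (4 - 1) = -12.
h_m = -11 + (m - 1)·(-12).
h_{28} = -11 + 27·(-12) = -335.

-335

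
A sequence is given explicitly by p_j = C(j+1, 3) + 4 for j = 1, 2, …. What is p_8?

88

C(9, 3) = 84, so p_8 = 88.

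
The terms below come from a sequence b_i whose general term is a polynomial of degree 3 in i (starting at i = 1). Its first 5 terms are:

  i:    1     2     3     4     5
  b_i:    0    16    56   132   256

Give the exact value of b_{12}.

1st diffs: 16, 40, 76, 124.
2nd diffs: 24, 36, 48.
3rd diffs: 12, 12 (constant).
So b_i = 2i^3 + 2i - 4.
Evaluating at i = 12 gives b_{12} = 3476.

3476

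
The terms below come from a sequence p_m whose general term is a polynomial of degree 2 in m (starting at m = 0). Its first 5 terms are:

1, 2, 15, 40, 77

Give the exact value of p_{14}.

1st diffs: 1, 13, 25, 37.
2nd diffs: 12, 12, 12 (constant).
So p_m = 6m^2 - 5m + 1.
Evaluating at m = 14 gives p_{14} = 1107.

1107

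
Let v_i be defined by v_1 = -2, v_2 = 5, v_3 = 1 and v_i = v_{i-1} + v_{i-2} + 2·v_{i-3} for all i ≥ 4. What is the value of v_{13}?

2338

Step forward from the initial values:
v_4 = 2; v_5 = 13; v_6 = 17; v_7 = 34; v_8 = 77; v_9 = 145; v_{10} = 290; v_{11} = 589; v_{12} = 1169; v_{13} = 2338.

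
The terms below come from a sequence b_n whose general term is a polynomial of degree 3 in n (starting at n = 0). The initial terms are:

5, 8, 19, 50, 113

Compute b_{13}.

1st diffs: 3, 11, 31, 63.
2nd diffs: 8, 20, 32.
3rd diffs: 12, 12 (constant).
So b_n = 2n^3 - 2n^2 + 3n + 5.
Evaluating at n = 13 gives b_{13} = 4100.

4100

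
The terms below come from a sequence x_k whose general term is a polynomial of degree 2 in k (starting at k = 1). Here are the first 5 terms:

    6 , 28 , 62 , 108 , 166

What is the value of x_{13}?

1062

1st diffs: 22, 34, 46, 58.
2nd diffs: 12, 12, 12 (constant).
So x_k = 6k^2 + 4k - 4.
Evaluating at k = 13 gives x_{13} = 1062.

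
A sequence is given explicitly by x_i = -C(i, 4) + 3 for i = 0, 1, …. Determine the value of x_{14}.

-998

C(14, 4) = 1001, so x_{14} = -998.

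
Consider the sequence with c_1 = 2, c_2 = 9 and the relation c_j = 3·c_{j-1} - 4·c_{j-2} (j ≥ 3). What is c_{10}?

Compute successive terms:
c_3 = 19, c_4 = 21, c_5 = -13, c_6 = -123, c_7 = -317, c_8 = -459, c_9 = -109, c_{10} = 1509.

1509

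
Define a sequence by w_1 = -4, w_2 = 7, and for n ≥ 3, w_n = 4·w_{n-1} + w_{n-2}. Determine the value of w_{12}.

10671943

w_3 = 24, w_4 = 103, w_5 = 436, w_6 = 1847, w_7 = 7824, w_8 = 33143, w_9 = 140396, w_{10} = 594727, w_{11} = 2519304, w_{12} = 10671943.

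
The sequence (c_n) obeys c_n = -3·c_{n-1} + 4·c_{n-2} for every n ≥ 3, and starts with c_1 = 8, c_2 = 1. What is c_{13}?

c_3 = 29  c_4 = -83  c_5 = 365  …  c_{10} = -366995  c_{11} = 1468013  c_{12} = -5872019  c_{13} = 23488109.
(Characteristic roots are 1 and -4.)

23488109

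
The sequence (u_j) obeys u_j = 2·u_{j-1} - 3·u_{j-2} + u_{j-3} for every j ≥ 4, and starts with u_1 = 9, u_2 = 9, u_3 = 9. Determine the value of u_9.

u_4 = 0  u_5 = -18  u_6 = -27  u_7 = 0  u_8 = 63  u_9 = 99.

99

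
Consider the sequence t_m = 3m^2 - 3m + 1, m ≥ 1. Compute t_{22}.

1387

t_{22} = 3·22^2 - 3·22 + 1 = 1387.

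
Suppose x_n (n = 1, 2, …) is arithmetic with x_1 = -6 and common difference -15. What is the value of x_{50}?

-741

x_n = -6 + (n - 1)·(-15).
x_{50} = -6 + 49·(-15) = -741.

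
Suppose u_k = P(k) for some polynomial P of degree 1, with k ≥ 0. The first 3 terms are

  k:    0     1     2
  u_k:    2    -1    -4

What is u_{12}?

1st diffs: -3, -3 (constant).
So u_k = -3k + 2.
Evaluating at k = 12 gives u_{12} = -34.

-34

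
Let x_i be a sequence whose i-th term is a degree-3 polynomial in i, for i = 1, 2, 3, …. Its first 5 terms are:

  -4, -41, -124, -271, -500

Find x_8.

1st diffs: -37, -83, -147, -229.
2nd diffs: -46, -64, -82.
3rd diffs: -18, -18 (constant).
Newton forward-difference form: x_i = -4 + (-37)·C(i-1,1) + (-46)·C(i-1,2) + (-18)·C(i-1,3).
At i = 8: i-1 = 7, so x_8 = -4 - 259 - 966 - 630 = -1859.

-1859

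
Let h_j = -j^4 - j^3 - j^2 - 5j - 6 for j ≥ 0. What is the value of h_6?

-1584

h_6 = -1·6^4 - 1·6^3 - 1·6^2 - 5·6 - 6 = -1584.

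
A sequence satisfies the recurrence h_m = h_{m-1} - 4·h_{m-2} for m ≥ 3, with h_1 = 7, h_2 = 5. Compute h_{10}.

Compute successive terms:
h_3 = -23  h_4 = -43  h_5 = 49  h_6 = 221  h_7 = 25  h_8 = -859  h_9 = -959  h_{10} = 2477.

2477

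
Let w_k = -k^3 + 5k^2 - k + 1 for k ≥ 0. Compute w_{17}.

-3484

w_{17} = -1·17^3 + 5·17^2 - 1·17 + 1 = -3484.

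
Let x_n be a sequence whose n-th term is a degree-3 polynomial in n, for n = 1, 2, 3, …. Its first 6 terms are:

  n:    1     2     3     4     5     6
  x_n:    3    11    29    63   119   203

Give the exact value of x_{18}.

5579

1st diffs: 8, 18, 34, 56, 84.
2nd diffs: 10, 16, 22, 28.
3rd diffs: 6, 6, 6 (constant).
Newton forward-difference form: x_n = 3 + 8·C(n-1,1) + 10·C(n-1,2) + 6·C(n-1,3).
At n = 18: n-1 = 17, so x_{18} = 3 + 136 + 1360 + 4080 = 5579.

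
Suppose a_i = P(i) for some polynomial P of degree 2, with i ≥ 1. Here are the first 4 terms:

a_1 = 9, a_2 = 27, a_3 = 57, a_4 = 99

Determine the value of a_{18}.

1st diffs: 18, 30, 42.
2nd diffs: 12, 12 (constant).
Newton forward-difference form: a_i = 9 + 18·C(i-1,1) + 12·C(i-1,2).
At i = 18: i-1 = 17, so a_{18} = 9 + 306 + 1632 = 1947.

1947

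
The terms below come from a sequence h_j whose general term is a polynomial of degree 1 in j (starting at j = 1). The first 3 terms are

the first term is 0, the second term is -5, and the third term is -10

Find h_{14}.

1st diffs: -5, -5 (constant).
So h_j = -5j + 5.
Evaluating at j = 14 gives h_{14} = -65.

-65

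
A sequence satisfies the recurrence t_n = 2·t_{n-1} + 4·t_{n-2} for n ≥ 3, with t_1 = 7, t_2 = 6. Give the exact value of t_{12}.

Applying the relation repeatedly:
t_3 = 40;  t_4 = 104;  t_5 = 368;  t_6 = 1152;  t_7 = 3776;  t_8 = 12160;  t_9 = 39424;  t_{10} = 127488;  t_{11} = 412672;  t_{12} = 1335296.

1335296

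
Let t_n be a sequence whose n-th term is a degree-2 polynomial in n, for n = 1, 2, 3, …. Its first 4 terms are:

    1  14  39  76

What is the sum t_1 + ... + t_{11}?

1st diffs: 13, 25, 37.
2nd diffs: 12, 12 (constant).
Newton forward-difference form: t_n = 1 + 13·C(n-1,1) + 12·C(n-1,2).
Continuing: …, 125, 186, 259, 344, …, t_{11} = 671.
Summing n = 1..11 (11 terms) gives 2706.

2706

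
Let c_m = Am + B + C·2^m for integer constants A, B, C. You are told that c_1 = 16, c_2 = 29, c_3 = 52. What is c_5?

Plug in m = 1, 2, 3: A + B + 2C = 16; 2A + B + 4C = 29; 3A + B + 8C = 52.
Subtracting the first from the second: A + 2C = 13.
Subtracting the second from the third: A + 4C = 23.
Solving: C = 5, A = 3, then B = 3.
Therefore c_5 = 15 + 3 + 5·32 = 178.

178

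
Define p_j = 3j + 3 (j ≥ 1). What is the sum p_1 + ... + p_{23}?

897

Over j = 1..23: Σj = 276.
Total = (3)·276 + (3)·23 = 897.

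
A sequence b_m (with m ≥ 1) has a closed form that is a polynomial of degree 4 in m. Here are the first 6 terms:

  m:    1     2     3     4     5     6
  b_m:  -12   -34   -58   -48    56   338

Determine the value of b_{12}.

13496

1st diffs: -22, -24, 10, 104, 282.
2nd diffs: -2, 34, 94, 178.
3rd diffs: 36, 60, 84.
4th diffs: 24, 24 (constant).
So b_m = m^4 - 4m^3 - 2m^2 - 3m - 4.
Evaluating at m = 12 gives b_{12} = 13496.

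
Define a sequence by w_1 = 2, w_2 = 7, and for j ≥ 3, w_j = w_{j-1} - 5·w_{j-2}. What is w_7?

Compute successive terms:
w_3 = -3;  w_4 = -38;  w_5 = -23;  w_6 = 167;  w_7 = 282.

282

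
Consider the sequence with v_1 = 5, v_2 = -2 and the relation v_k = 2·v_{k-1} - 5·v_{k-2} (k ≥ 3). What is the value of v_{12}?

v_3 = -29;  v_4 = -48;  v_5 = 49;  v_6 = 338;  v_7 = 431;  v_8 = -828;  v_9 = -3811;  v_{10} = -3482;  v_{11} = 12091;  v_{12} = 41592.

41592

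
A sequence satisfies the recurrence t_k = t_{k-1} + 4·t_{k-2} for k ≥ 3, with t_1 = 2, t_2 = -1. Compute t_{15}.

270407

Iterate the recurrence:
t_3 = 7;  t_4 = 3;  t_5 = 31;  …;  t_{12} = 15843;  t_{13} = 41407;  t_{14} = 104779;  t_{15} = 270407.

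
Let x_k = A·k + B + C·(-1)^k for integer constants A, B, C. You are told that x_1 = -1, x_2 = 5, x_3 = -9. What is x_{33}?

-129

The three given values yield: A + B - C = -1; 2A + B + C = 5; 3A + B - C = -9.
Subtracting the first from the second: A + 2C = 6.
Subtracting the second from the third: A - 2C = -14.
Solving: C = 5, A = -4, then B = 8.
So x_k = -4·k + 8 + 5·(-1)^k; at k=33 this is -129.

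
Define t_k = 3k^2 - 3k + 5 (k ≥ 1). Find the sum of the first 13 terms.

2249

Over k = 1..13: Σk = 91, Σk² = 819.
Total = (3)·819 + (-3)·91 + (5)·13 = 2249.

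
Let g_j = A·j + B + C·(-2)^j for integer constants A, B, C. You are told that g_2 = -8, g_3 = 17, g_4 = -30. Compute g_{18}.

Plug in j = 2, 3, 4: 2A + B + 4C = -8; 3A + B - 8C = 17; 4A + B + 16C = -30.
Subtracting the first from the second: A - 12C = 25.
Subtracting the second from the third: A + 24C = -47.
Solving: C = -2, A = 1, then B = -2.
Therefore g_{18} = 18 + (-2) + (-2)·262144 = -524272.

-524272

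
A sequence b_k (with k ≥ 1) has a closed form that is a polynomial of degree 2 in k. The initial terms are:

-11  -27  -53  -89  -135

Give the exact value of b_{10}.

1st diffs: -16, -26, -36, -46.
2nd diffs: -10, -10, -10 (constant).
Newton forward-difference form: b_k = -11 + (-16)·C(k-1,1) + (-10)·C(k-1,2).
At k = 10: k-1 = 9, so b_{10} = -11 - 144 - 360 = -515.

-515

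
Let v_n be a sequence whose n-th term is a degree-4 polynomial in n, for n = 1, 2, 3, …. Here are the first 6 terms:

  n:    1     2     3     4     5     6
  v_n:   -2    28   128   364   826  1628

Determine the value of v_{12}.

22988

1st diffs: 30, 100, 236, 462, 802.
2nd diffs: 70, 136, 226, 340.
3rd diffs: 66, 90, 114.
4th diffs: 24, 24 (constant).
Newton forward-difference form: v_n = -2 + 30·C(n-1,1) + 70·C(n-1,2) + 66·C(n-1,3) + 24·C(n-1,4).
At n = 12: n-1 = 11, so v_{12} = -2 + 330 + 3850 + 10890 + 7920 = 22988.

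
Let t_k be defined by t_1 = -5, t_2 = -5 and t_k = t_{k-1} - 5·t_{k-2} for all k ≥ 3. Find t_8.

Step forward from the initial values:
t_3 = 20; t_4 = 45; t_5 = -55; t_6 = -280; t_7 = -5; t_8 = 1395.

1395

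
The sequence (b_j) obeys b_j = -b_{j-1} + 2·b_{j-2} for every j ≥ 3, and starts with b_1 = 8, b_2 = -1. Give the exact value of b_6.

-91

Applying the relation repeatedly:
b_3 = 17  b_4 = -19  b_5 = 53  b_6 = -91.
(Characteristic roots are 1 and -2.)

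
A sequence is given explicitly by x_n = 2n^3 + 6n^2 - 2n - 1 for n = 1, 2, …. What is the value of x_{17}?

11525

x_{17} = 2·17^3 + 6·17^2 - 2·17 - 1 = 11525.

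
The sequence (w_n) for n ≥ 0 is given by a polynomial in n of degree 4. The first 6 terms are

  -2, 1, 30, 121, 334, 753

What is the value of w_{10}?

1st diffs: 3, 29, 91, 213, 419.
2nd diffs: 26, 62, 122, 206.
3rd diffs: 36, 60, 84.
4th diffs: 24, 24 (constant).
Newton forward-difference form: w_n = -2 + 3·C(n,1) + 26·C(n,2) + 36·C(n,3) + 24·C(n,4).
At n = 10: n = 10, so w_{10} = -2 + 30 + 1170 + 4320 + 5040 = 10558.

10558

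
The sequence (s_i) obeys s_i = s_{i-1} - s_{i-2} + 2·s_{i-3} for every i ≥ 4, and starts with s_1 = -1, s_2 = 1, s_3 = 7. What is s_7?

18

Applying the relation repeatedly:
s_4 = 4  s_5 = -1  s_6 = 9  s_7 = 18.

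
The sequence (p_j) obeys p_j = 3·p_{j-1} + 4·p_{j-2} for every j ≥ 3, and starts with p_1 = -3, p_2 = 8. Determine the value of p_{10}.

Applying the relation repeatedly:
p_3 = 12;  p_4 = 68;  p_5 = 252;  p_6 = 1028;  p_7 = 4092;  p_8 = 16388;  p_9 = 65532;  p_{10} = 262148.
(Characteristic roots are 4 and -1.)

262148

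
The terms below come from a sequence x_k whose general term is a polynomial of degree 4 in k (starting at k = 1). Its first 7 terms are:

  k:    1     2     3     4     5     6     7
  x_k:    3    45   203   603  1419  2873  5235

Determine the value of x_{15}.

105059

1st diffs: 42, 158, 400, 816, 1454, 2362.
2nd diffs: 116, 242, 416, 638, 908.
3rd diffs: 126, 174, 222, 270.
4th diffs: 48, 48, 48 (constant).
Newton forward-difference form: x_k = 3 + 42·C(k-1,1) + 116·C(k-1,2) + 126·C(k-1,3) + 48·C(k-1,4).
At k = 15: k-1 = 14, so x_{15} = 3 + 588 + 10556 + 45864 + 48048 = 105059.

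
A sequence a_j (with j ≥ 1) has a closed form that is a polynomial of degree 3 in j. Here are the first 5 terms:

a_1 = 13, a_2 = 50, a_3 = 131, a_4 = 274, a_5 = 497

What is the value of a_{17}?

1st diffs: 37, 81, 143, 223.
2nd diffs: 44, 62, 80.
3rd diffs: 18, 18 (constant).
So a_j = 3j^3 + 4j^2 + 4j + 2.
Evaluating at j = 17 gives a_{17} = 15965.

15965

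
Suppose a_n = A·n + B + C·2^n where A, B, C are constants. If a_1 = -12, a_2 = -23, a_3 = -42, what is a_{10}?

Plug in n = 1, 2, 3: A + B + 2C = -12; 2A + B + 4C = -23; 3A + B + 8C = -42.
Subtracting the first from the second: A + 2C = -11.
Subtracting the second from the third: A + 4C = -19.
Solving: C = -4, A = -3, then B = -1.
Therefore a_{10} = -30 + (-1) + (-4)·1024 = -4127.

-4127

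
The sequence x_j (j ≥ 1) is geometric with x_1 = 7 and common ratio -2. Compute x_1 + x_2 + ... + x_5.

77

x_j = 7·(-2)^(j-1).
S = 7·((-2)^5 - 1)/(-2 - 1) = 7·(-32 - 1)/(-3) = 77.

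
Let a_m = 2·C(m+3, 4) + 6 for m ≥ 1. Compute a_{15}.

6126

C(18, 4) = 3060, so a_{15} = 6126.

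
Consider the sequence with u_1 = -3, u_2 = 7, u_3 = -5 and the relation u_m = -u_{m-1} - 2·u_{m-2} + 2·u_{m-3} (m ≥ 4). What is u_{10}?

Step forward from the initial values:
u_4 = -15, u_5 = 39, u_6 = -19, u_7 = -89, u_8 = 205, u_9 = -65, u_{10} = -523.

-523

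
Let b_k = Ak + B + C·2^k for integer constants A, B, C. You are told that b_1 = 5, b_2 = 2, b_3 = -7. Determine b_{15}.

-98251

Write the equations: A + B + 2C = 5; 2A + B + 4C = 2; 3A + B + 8C = -7.
Subtracting the first from the second: A + 2C = -3.
Subtracting the second from the third: A + 4C = -9.
Solving: C = -3, A = 3, then B = 8.
Therefore b_{15} = 45 + 8 + (-3)·32768 = -98251.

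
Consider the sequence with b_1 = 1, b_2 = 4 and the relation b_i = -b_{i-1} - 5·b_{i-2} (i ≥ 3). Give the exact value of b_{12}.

Compute successive terms:
b_3 = -9  b_4 = -11  b_5 = 56  b_6 = -1  b_7 = -279  b_8 = 284  b_9 = 1111  b_{10} = -2531  b_{11} = -3024  b_{12} = 15679.

15679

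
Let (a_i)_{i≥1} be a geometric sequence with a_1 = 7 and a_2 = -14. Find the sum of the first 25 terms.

Common ratio r = -2.
a_i = 7·(-2)^(i-1).
S = 7·((-2)^25 - 1)/(-2 - 1) = 7·(-33554432 - 1)/(-3) = 78293677.

78293677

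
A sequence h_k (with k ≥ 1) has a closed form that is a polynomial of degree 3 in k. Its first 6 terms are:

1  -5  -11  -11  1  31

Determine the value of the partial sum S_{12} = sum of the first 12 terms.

2586

1st diffs: -6, -6, 0, 12, 30.
2nd diffs: 0, 6, 12, 18.
3rd diffs: 6, 6, 6 (constant).
Newton forward-difference form: h_k = 1 + (-6)·C(k-1,1) + 6·C(k-1,3).
Continuing: …, 85, 169, 289, 451, …, h_{12} = 925.
Summing k = 1..12 (12 terms) gives 2586.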